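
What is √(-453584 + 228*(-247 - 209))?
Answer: 4*I*√34847 ≈ 746.69*I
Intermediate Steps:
√(-453584 + 228*(-247 - 209)) = √(-453584 + 228*(-456)) = √(-453584 - 103968) = √(-557552) = 4*I*√34847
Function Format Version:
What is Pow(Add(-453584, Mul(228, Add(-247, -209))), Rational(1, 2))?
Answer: Mul(4, I, Pow(34847, Rational(1, 2))) ≈ Mul(746.69, I)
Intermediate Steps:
Pow(Add(-453584, Mul(228, Add(-247, -209))), Rational(1, 2)) = Pow(Add(-453584, Mul(228, -456)), Rational(1, 2)) = Pow(Add(-453584, -103968), Rational(1, 2)) = Pow(-557552, Rational(1, 2)) = Mul(4, I, Pow(34847, Rational(1, 2)))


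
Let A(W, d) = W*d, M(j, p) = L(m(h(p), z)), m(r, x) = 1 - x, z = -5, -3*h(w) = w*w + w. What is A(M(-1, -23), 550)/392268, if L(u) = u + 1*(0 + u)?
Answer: 550/32689 ≈ 0.016825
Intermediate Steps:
h(w) = -w/3 - w**2/3 (h(w) = -(w*w + w)/3 = -(w**2 + w)/3 = -(w + w**2)/3 = -w/3 - w**2/3)
L(u) = 2*u (L(u) = u + 1*u = u + u = 2*u)
M(j, p) = 12 (M(j, p) = 2*(1 - 1*(-5)) = 2*(1 + 5) = 2*6 = 12)
A(M(-1, -23), 550)/392268 = (12*550)/392268 = 6600*(1/392268) = 550/32689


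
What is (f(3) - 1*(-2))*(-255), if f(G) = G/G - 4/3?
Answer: -425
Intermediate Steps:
f(G) = -1/3 (f(G) = 1 - 4*1/3 = 1 - 4/3 = -1/3)
(f(3) - 1*(-2))*(-255) = (-1/3 - 1*(-2))*(-255) = (-1/3 + 2)*(-255) = (5/3)*(-255) = -425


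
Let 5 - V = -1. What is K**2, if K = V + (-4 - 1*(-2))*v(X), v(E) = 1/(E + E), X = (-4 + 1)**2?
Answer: 2809/81 ≈ 34.679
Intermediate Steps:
V = 6 (V = 5 - 1*(-1) = 5 + 1 = 6)
X = 9 (X = (-3)**2 = 9)
v(E) = 1/(2*E)
K = 53/9 (K = 6 + (-4 - 1*(-2))*((1/2)/9) = 6 + (-4 + 2)*((1/2)*(1/9)) = 6 - 2*1/18 = 6 - 1/9 = 53/9 ≈ 5.8889)
K**2 = (53/9)**2 = 2809/81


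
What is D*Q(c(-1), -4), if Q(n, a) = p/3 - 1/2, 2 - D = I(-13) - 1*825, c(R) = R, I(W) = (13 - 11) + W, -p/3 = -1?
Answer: 419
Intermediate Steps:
p = 3 (p = -3*(-1) = 3)
I(W) = 2 + W
D = 838 (D = 2 - ((2 - 13) - 1*825) = 2 - (-11 - 825) = 2 - 1*(-836) = 2 + 836 = 838)
Q(n, a) = ½ (Q(n, a) = 3/3 - 1/2 = 3*(⅓) - 1*½ = 1 - ½ = ½)
D*Q(c(-1), -4) = 838*(½) = 419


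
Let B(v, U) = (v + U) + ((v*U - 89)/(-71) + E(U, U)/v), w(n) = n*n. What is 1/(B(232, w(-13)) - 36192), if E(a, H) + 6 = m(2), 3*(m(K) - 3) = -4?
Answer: -49416/1795875803 ≈ -2.7516e-5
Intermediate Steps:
m(K) = 5/3 (m(K) = 3 + (1/3)*(-4) = 3 - 4/3 = 5/3)
E(a, H) = -13/3 (E(a, H) = -6 + 5/3 = -13/3)
w(n) = n**2
B(v, U) = 89/71 + U + v - 13/(3*v) - U*v/71 (B(v, U) = (v + U) + ((v*U - 89)/(-71) - 13/(3*v)) = (U + v) + ((U*v - 89)*(-1/71) - 13/(3*v)) = (U + v) + ((-89 + U*v)*(-1/71) - 13/(3*v)) = (U + v) + ((89/71 - U*v/71) - 13/(3*v)) = (U + v) + (89/71 - 13/(3*v) - U*v/71) = 89/71 + U + v - 13/(3*v) - U*v/71)
1/(B(232, w(-13)) - 36192) = 1/((89/71 + (-13)**2 + 232 - 13/3/232 - 1/71*(-13)**2*232) - 36192) = 1/((89/71 + 169 + 232 - 13/3*1/232 - 1/71*169*232) - 36192) = 1/((89/71 + 169 + 232 - 13/696 - 39208/71) - 36192) = 1/(-7411931/49416 - 36192) = 1/(-1795875803/49416) = -49416/1795875803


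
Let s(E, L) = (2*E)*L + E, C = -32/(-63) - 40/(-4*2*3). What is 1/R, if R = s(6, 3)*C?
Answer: 3/274 ≈ 0.010949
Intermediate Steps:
C = 137/63 (C = -32*(-1/63) - 40/((-8*3)) = 32/63 - 40/(-24) = 32/63 - 40*(-1/24) = 32/63 + 5/3 = 137/63 ≈ 2.1746)
s(E, L) = E + 2*E*L (s(E, L) = 2*E*L + E = E + 2*E*L)
R = 274/3 (R = (6*(1 + 2*3))*(137/63) = (6*(1 + 6))*(137/63) = (6*7)*(137/63) = 42*(137/63) = 274/3 ≈ 91.333)
1/R = 1/(274/3) = 3/274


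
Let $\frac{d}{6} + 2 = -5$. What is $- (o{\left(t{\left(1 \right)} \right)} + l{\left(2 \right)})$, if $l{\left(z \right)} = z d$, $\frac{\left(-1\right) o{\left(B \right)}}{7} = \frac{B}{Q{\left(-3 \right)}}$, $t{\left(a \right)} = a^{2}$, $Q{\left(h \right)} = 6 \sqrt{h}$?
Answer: $84 - \frac{7 i \sqrt{3}}{18} \approx 84.0 - 0.67358 i$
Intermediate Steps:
$d = -42$ ($d = -12 + 6 \left(-5\right) = -12 - 30 = -42$)
$o{\left(B \right)} = \frac{7 i B \sqrt{3}}{18}$ ($o{\left(B \right)} = - 7 \frac{B}{6 \sqrt{-3}} = - 7 \frac{B}{6 i \sqrt{3}} = - 7 B \left(- \frac{i \sqrt{3}}{18}\right) = - 7 \left(- \frac{i B \sqrt{3}}{18}\right) = \frac{7 i B \sqrt{3}}{18}$)
$l{\left(z \right)} = - 42 z$ ($l{\left(z \right)} = z \left(-42\right) = - 42 z$)
$- (o{\left(t{\left(1 \right)} \right)} + l{\left(2 \right)}) = - (\frac{7 i 1^{2} \sqrt{3}}{18} - 84) = - (\frac{7}{18} i 1 \sqrt{3} - 84) = - (\frac{7 i \sqrt{3}}{18} - 84) = - (-84 + \frac{7 i \sqrt{3}}{18}) = 84 - \frac{7 i \sqrt{3}}{18}$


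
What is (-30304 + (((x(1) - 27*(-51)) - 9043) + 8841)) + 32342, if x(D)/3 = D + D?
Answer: 3219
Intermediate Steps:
x(D) = 6*D (x(D) = 3*(D + D) = 3*(2*D) = 6*D)
(-30304 + (((x(1) - 27*(-51)) - 9043) + 8841)) + 32342 = (-30304 + (((6*1 - 27*(-51)) - 9043) + 8841)) + 32342 = (-30304 + (((6 + 1377) - 9043) + 8841)) + 32342 = (-30304 + ((1383 - 9043) + 8841)) + 32342 = (-30304 + (-7660 + 8841)) + 32342 = (-30304 + 1181) + 32342 = -29123 + 32342 = 3219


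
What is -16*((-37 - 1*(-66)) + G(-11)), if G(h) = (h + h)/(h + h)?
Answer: -480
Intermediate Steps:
G(h) = 1 (G(h) = (2*h)/((2*h)) = (2*h)*(1/(2*h)) = 1)
-16*((-37 - 1*(-66)) + G(-11)) = -16*((-37 - 1*(-66)) + 1) = -16*((-37 + 66) + 1) = -16*(29 + 1) = -16*30 = -480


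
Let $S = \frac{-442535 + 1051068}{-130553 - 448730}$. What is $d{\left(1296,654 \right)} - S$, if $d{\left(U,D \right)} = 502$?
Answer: $\frac{291408599}{579283} \approx 503.05$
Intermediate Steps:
$S = - \frac{608533}{579283}$ ($S = \frac{608533}{-579283} = 608533 \left(- \frac{1}{579283}\right) = - \frac{608533}{579283} \approx -1.0505$)
$d{\left(1296,654 \right)} - S = 502 - - \frac{608533}{579283} = 502 + \frac{608533}{579283} = \frac{291408599}{579283}$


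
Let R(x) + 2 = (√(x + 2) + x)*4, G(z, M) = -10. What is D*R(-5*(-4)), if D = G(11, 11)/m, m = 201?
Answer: -260/67 - 40*√22/201 ≈ -4.8140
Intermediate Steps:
R(x) = -2 + 4*x + 4*√(2 + x) (R(x) = -2 + (√(x + 2) + x)*4 = -2 + (√(2 + x) + x)*4 = -2 + (x + √(2 + x))*4 = -2 + (4*x + 4*√(2 + x)) = -2 + 4*x + 4*√(2 + x))
D = -10/201 ≈ -0.049751
D*R(-5*(-4)) = -10*(-2 + 4*(-5*(-4)) + 4*√(2 - 5*(-4)))/201 = -10*(-2 + 4*20 + 4*√(2 + 20))/201 = -10*(-2 + 80 + 4*√22)/201 = -10*(78 + 4*√22)/201 = -260/67 - 40*√22/201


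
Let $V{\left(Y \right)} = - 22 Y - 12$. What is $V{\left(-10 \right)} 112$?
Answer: $23296$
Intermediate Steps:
$V{\left(Y \right)} = -12 - 22 Y$
$V{\left(-10 \right)} 112 = \left(-12 - -220\right) 112 = \left(-12 + 220\right) 112 = 208 \cdot 112 = 23296$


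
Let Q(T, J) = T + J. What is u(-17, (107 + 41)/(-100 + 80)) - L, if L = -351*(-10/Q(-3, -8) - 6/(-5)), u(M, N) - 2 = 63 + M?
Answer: 43356/55 ≈ 788.29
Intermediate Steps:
Q(T, J) = J + T
u(M, N) = 65 + M (u(M, N) = 2 + (63 + M) = 65 + M)
L = -40716/55 (L = -351*(-10/(-8 - 3) - 6/(-5)) = -351*(-10/(-11) - 6*(-1/5)) = -351*(-10*(-1/11) + 6/5) = -351*(10/11 + 6/5) = -351*116/55 = -40716/55 ≈ -740.29)
u(-17, (107 + 41)/(-100 + 80)) - L = (65 - 17) - 1*(-40716/55) = 48 + 40716/55 = 43356/55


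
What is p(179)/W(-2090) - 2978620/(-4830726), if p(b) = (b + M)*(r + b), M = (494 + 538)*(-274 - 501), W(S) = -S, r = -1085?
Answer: 874914421101569/2524054335 ≈ 3.4663e+5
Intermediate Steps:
M = -799800 (M = 1032*(-775) = -799800)
p(b) = (-799800 + b)*(-1085 + b) (p(b) = (b - 799800)*(-1085 + b) = (-799800 + b)*(-1085 + b))
p(179)/W(-2090) - 2978620/(-4830726) = (867783000 + 179² - 800885*179)/((-1*(-2090))) - 2978620/(-4830726) = (867783000 + 32041 - 143358415)/2090 - 2978620*(-1/4830726) = 724456626*(1/2090) + 1489310/2415363 = 362228313/1045 + 1489310/2415363 = 874914421101569/2524054335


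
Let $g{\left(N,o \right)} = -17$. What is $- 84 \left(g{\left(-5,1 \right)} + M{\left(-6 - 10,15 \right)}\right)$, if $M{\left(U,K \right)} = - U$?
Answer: $84$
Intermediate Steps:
$- 84 \left(g{\left(-5,1 \right)} + M{\left(-6 - 10,15 \right)}\right) = - 84 \left(-17 - \left(-6 - 10\right)\right) = - 84 \left(-17 - -16\right) = - 84 \left(-17 + 16\right) = \left(-84\right) \left(-1\right) = 84$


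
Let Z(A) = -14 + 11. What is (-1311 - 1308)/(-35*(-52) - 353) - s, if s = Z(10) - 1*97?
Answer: 16009/163 ≈ 98.215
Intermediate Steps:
Z(A) = -3
s = -100 (s = -3 - 1*97 = -3 - 97 = -100)
(-1311 - 1308)/(-35*(-52) - 353) - s = (-1311 - 1308)/(-35*(-52) - 353) - 1*(-100) = -2619/(1820 - 353) + 100 = -2619/1467 + 100 = -2619*1/1467 + 100 = -291/163 + 100 = 16009/163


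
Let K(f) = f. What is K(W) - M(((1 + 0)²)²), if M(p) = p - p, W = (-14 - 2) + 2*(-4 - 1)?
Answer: -26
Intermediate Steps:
W = -26 (W = -16 + 2*(-5) = -16 - 10 = -26)
M(p) = 0
K(W) - M(((1 + 0)²)²) = -26 - 1*0 = -26 + 0 = -26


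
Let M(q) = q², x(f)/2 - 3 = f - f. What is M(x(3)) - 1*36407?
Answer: -36371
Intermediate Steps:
x(f) = 6 (x(f) = 6 + 2*(f - f) = 6 + 2*0 = 6 + 0 = 6)
M(x(3)) - 1*36407 = 6² - 1*36407 = 36 - 36407 = -36371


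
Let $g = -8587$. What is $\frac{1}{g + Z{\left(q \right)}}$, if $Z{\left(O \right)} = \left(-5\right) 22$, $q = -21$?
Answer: $- \frac{1}{8697} \approx -0.00011498$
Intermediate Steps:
$Z{\left(O \right)} = -110$
$\frac{1}{g + Z{\left(q \right)}} = \frac{1}{-8587 - 110} = \frac{1}{-8697} = - \frac{1}{8697}$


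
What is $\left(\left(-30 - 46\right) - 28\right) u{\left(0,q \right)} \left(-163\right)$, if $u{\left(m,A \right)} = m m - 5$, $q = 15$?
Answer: $-84760$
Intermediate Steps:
$u{\left(m,A \right)} = -5 + m^{2}$ ($u{\left(m,A \right)} = m^{2} - 5 = -5 + m^{2}$)
$\left(\left(-30 - 46\right) - 28\right) u{\left(0,q \right)} \left(-163\right) = \left(\left(-30 - 46\right) - 28\right) \left(-5 + 0^{2}\right) \left(-163\right) = \left(-76 - 28\right) \left(-5 + 0\right) \left(-163\right) = \left(-104\right) \left(-5\right) \left(-163\right) = 520 \left(-163\right) = -84760$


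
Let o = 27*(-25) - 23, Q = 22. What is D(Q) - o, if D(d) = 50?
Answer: 748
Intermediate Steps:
o = -698 (o = -675 - 23 = -698)
D(Q) - o = 50 - 1*(-698) = 50 + 698 = 748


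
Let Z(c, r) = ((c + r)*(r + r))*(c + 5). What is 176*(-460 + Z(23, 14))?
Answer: 5024448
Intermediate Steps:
Z(c, r) = 2*r*(5 + c)*(c + r) (Z(c, r) = ((c + r)*(2*r))*(5 + c) = (2*r*(c + r))*(5 + c) = 2*r*(5 + c)*(c + r))
176*(-460 + Z(23, 14)) = 176*(-460 + 2*14*(23² + 5*23 + 5*14 + 23*14)) = 176*(-460 + 2*14*(529 + 115 + 70 + 322)) = 176*(-460 + 2*14*1036) = 176*(-460 + 29008) = 176*28548 = 5024448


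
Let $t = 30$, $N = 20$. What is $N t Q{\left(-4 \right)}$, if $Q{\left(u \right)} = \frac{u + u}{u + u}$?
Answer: $600$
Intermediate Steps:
$Q{\left(u \right)} = 1$ ($Q{\left(u \right)} = \frac{2 u}{2 u} = 2 u \frac{1}{2 u} = 1$)
$N t Q{\left(-4 \right)} = 20 \cdot 30 \cdot 1 = 600 \cdot 1 = 600$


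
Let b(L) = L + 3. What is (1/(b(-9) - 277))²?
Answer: 1/80089 ≈ 1.2486e-5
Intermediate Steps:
b(L) = 3 + L
(1/(b(-9) - 277))² = (1/((3 - 9) - 277))² = (1/(-6 - 277))² = (1/(-283))² = (-1/283)² = 1/80089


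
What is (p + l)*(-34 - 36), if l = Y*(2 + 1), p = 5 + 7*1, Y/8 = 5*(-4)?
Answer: 32760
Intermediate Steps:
Y = -160 (Y = 8*(5*(-4)) = 8*(-20) = -160)
p = 12 (p = 5 + 7 = 12)
l = -480 (l = -160*(2 + 1) = -160*3 = -480)
(p + l)*(-34 - 36) = (12 - 480)*(-34 - 36) = -468*(-70) = 32760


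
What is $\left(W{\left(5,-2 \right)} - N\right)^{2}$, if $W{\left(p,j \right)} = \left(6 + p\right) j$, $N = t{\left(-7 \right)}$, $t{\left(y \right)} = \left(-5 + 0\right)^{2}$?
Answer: $2209$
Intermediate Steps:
$t{\left(y \right)} = 25$ ($t{\left(y \right)} = \left(-5\right)^{2} = 25$)
$N = 25$
$W{\left(p,j \right)} = j \left(6 + p\right)$
$\left(W{\left(5,-2 \right)} - N\right)^{2} = \left(- 2 \left(6 + 5\right) - 25\right)^{2} = \left(\left(-2\right) 11 - 25\right)^{2} = \left(-22 - 25\right)^{2} = \left(-47\right)^{2} = 2209$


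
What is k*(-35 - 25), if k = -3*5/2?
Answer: 450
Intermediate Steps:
k = -15/2 (k = -15*1/2 = -15/2 ≈ -7.5000)
k*(-35 - 25) = -15*(-35 - 25)/2 = -15/2*(-60) = 450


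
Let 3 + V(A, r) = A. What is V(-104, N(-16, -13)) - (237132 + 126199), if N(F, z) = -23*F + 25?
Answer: -363438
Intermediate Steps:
N(F, z) = 25 - 23*F
V(A, r) = -3 + A
V(-104, N(-16, -13)) - (237132 + 126199) = (-3 - 104) - (237132 + 126199) = -107 - 1*363331 = -107 - 363331 = -363438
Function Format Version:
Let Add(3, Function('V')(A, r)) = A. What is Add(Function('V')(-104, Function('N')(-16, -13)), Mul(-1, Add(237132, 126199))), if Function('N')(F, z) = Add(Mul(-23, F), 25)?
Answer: -363438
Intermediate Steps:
Function('N')(F, z) = Add(25, Mul(-23, F))
Function('V')(A, r) = Add(-3, A)
Add(Function('V')(-104, Function('N')(-16, -13)), Mul(-1, Add(237132, 126199))) = Add(Add(-3, -104), Mul(-1, Add(237132, 126199))) = Add(-107, Mul(-1, 363331)) = Add(-107, -363331) = -363438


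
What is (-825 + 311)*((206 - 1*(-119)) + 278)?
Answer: -309942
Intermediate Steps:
(-825 + 311)*((206 - 1*(-119)) + 278) = -514*((206 + 119) + 278) = -514*(325 + 278) = -514*603 = -309942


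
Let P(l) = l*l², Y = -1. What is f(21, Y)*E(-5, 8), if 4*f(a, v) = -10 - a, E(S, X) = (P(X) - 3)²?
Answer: -8031511/4 ≈ -2.0079e+6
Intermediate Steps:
P(l) = l³
E(S, X) = (-3 + X³)² (E(S, X) = (X³ - 3)² = (-3 + X³)²)
f(a, v) = -5/2 - a/4 (f(a, v) = (-10 - a)/4 = -5/2 - a/4)
f(21, Y)*E(-5, 8) = (-5/2 - ¼*21)*(-3 + 8³)² = (-5/2 - 21/4)*(-3 + 512)² = -31/4*509² = -31/4*259081 = -8031511/4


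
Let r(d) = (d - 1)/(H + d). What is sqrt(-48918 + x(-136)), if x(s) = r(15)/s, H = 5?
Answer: I*sqrt(5654921395)/340 ≈ 221.17*I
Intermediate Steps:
r(d) = (-1 + d)/(5 + d) (r(d) = (d - 1)/(5 + d) = (-1 + d)/(5 + d))
x(s) = 7/(10*s) (x(s) = ((-1 + 15)/(5 + 15))/s = (14/20)/s = ((1/20)*14)/s = 7/(10*s))
sqrt(-48918 + x(-136)) = sqrt(-48918 + (7/10)/(-136)) = sqrt(-48918 + (7/10)*(-1/136)) = sqrt(-48918 - 7/1360) = sqrt(-66528487/1360) = I*sqrt(5654921395)/340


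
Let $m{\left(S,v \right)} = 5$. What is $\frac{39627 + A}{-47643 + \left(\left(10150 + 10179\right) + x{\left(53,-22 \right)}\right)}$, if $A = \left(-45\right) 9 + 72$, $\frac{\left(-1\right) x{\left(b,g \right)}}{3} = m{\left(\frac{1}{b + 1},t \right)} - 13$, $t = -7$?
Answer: $- \frac{19647}{13645} \approx -1.4399$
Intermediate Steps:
$x{\left(b,g \right)} = 24$ ($x{\left(b,g \right)} = - 3 \left(5 - 13\right) = \left(-3\right) \left(-8\right) = 24$)
$A = -333$ ($A = -405 + 72 = -333$)
$\frac{39627 + A}{-47643 + \left(\left(10150 + 10179\right) + x{\left(53,-22 \right)}\right)} = \frac{39627 - 333}{-47643 + \left(\left(10150 + 10179\right) + 24\right)} = \frac{39294}{-47643 + \left(20329 + 24\right)} = \frac{39294}{-47643 + 20353} = \frac{39294}{-27290} = 39294 \left(- \frac{1}{27290}\right) = - \frac{19647}{13645}$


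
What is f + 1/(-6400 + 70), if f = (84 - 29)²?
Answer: 19148249/6330 ≈ 3025.0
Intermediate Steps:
f = 3025 (f = 55² = 3025)
f + 1/(-6400 + 70) = 3025 + 1/(-6400 + 70) = 3025 + 1/(-6330) = 3025 - 1/6330 = 19148249/6330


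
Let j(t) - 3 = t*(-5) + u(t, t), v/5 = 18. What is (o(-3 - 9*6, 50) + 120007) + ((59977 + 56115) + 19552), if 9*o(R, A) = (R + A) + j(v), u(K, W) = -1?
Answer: 2300404/9 ≈ 2.5560e+5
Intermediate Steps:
v = 90 (v = 5*18 = 90)
j(t) = 2 - 5*t (j(t) = 3 + (t*(-5) - 1) = 3 + (-5*t - 1) = 3 + (-1 - 5*t) = 2 - 5*t)
o(R, A) = -448/9 + A/9 + R/9 (o(R, A) = ((R + A) + (2 - 5*90))/9 = ((A + R) + (2 - 450))/9 = ((A + R) - 448)/9 = (-448 + A + R)/9 = -448/9 + A/9 + R/9)
(o(-3 - 9*6, 50) + 120007) + ((59977 + 56115) + 19552) = ((-448/9 + (⅑)*50 + (-3 - 9*6)/9) + 120007) + ((59977 + 56115) + 19552) = ((-448/9 + 50/9 + (-3 - 54)/9) + 120007) + (116092 + 19552) = ((-448/9 + 50/9 + (⅑)*(-57)) + 120007) + 135644 = ((-448/9 + 50/9 - 19/3) + 120007) + 135644 = (-455/9 + 120007) + 135644 = 1079608/9 + 135644 = 2300404/9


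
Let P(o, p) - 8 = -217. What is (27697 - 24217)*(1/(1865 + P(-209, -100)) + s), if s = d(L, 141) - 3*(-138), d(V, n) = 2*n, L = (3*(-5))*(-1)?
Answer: 167123665/69 ≈ 2.4221e+6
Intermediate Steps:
L = 15 (L = -15*(-1) = 15)
P(o, p) = -209 (P(o, p) = 8 - 217 = -209)
s = 696 (s = 2*141 - 3*(-138) = 282 + 414 = 696)
(27697 - 24217)*(1/(1865 + P(-209, -100)) + s) = (27697 - 24217)*(1/(1865 - 209) + 696) = 3480*(1/1656 + 696) = 3480*(1152577/1656) = 167123665/69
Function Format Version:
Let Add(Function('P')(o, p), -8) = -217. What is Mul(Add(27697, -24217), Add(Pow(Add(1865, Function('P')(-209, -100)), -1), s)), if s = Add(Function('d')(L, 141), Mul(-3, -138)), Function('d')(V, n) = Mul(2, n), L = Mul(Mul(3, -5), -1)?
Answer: Rational(167123665, 69) ≈ 2.4221e+6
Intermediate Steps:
L = 15 (L = Mul(-15, -1) = 15)
Function('P')(o, p) = -209 (Function('P')(o, p) = Add(8, -217) = -209)
s = 696 (s = Add(Mul(2, 141), Mul(-3, -138)) = Add(282, 414) = 696)
Mul(Add(27697, -24217), Add(Pow(Add(1865, Function('P')(-209, -100)), -1), s)) = Mul(Add(27697, -24217), Add(Pow(Add(1865, -209), -1), 696)) = Mul(3480, Add(Pow(1656, -1), 696)) = Mul(3480, Add(Rational(1, 1656), 696)) = Mul(3480, Rational(1152577, 1656)) = Rational(167123665, 69)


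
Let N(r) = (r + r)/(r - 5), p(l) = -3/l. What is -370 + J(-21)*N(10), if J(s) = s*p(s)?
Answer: -382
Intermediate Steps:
N(r) = 2*r/(-5 + r) (N(r) = (2*r)/(-5 + r) = 2*r/(-5 + r))
J(s) = -3 (J(s) = s*(-3/s) = -3)
-370 + J(-21)*N(10) = -370 - 6*10/(-5 + 10) = -370 - 6*10/5 = -370 - 3*4 = -370 - 12 = -382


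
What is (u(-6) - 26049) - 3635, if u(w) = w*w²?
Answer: -29900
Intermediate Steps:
u(w) = w³
(u(-6) - 26049) - 3635 = ((-6)³ - 26049) - 3635 = (-216 - 26049) - 3635 = -26265 - 3635 = -29900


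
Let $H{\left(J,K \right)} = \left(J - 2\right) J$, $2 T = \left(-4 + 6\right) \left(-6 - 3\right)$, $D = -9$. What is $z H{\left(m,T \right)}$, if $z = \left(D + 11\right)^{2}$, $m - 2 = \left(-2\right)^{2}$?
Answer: $96$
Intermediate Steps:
$T = -9$ ($T = \frac{\left(-4 + 6\right) \left(-6 - 3\right)}{2} = \frac{2 \left(-9\right)}{2} = \frac{1}{2} \left(-18\right) = -9$)
$m = 6$ ($m = 2 + \left(-2\right)^{2} = 2 + 4 = 6$)
$H{\left(J,K \right)} = J \left(-2 + J\right)$ ($H{\left(J,K \right)} = \left(-2 + J\right) J = J \left(-2 + J\right)$)
$z = 4$ ($z = \left(-9 + 11\right)^{2} = 2^{2} = 4$)
$z H{\left(m,T \right)} = 4 \cdot 6 \left(-2 + 6\right) = 4 \cdot 6 \cdot 4 = 4 \cdot 24 = 96$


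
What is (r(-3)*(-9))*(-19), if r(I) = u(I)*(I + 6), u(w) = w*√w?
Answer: -1539*I*√3 ≈ -2665.6*I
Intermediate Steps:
u(w) = w^(3/2)
r(I) = I^(3/2)*(6 + I) (r(I) = I^(3/2)*(I + 6) = I^(3/2)*(6 + I))
(r(-3)*(-9))*(-19) = (((-3)^(3/2)*(6 - 3))*(-9))*(-19) = ((-3*I*√3*3)*(-9))*(-19) = (-9*I*√3*(-9))*(-19) = (81*I*√3)*(-19) = -1539*I*√3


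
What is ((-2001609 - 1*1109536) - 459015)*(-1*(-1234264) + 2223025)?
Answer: -12343074896240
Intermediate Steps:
((-2001609 - 1*1109536) - 459015)*(-1*(-1234264) + 2223025) = ((-2001609 - 1109536) - 459015)*(1234264 + 2223025) = (-3111145 - 459015)*3457289 = -3570160*3457289 = -12343074896240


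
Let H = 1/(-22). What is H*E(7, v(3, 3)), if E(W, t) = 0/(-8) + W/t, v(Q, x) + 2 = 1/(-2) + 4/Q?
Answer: 3/11 ≈ 0.27273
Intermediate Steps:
v(Q, x) = -5/2 + 4/Q (v(Q, x) = -2 + (1/(-2) + 4/Q) = -2 + (1*(-½) + 4/Q) = -2 + (-½ + 4/Q) = -5/2 + 4/Q)
E(W, t) = W/t (E(W, t) = 0*(-⅛) + W/t = 0 + W/t = W/t)
H = -1/22 ≈ -0.045455
H*E(7, v(3, 3)) = -7/(22*(-5/2 + 4/3)) = -7/(22*(-7/6)) = -7*(-6)/(22*7) = -1/22*(-6) = 3/11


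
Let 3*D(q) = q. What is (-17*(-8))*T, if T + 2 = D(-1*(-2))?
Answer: -544/3 ≈ -181.33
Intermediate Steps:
D(q) = q/3
T = -4/3 (T = -2 + (-1*(-2))/3 = -2 + (⅓)*2 = -2 + ⅔ = -4/3 ≈ -1.3333)
(-17*(-8))*T = -17*(-8)*(-4/3) = 136*(-4/3) = -544/3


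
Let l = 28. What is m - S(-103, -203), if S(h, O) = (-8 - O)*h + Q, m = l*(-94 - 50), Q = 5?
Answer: 16048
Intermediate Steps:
m = -4032 (m = 28*(-94 - 50) = 28*(-144) = -4032)
S(h, O) = 5 + h*(-8 - O) (S(h, O) = (-8 - O)*h + 5 = h*(-8 - O) + 5 = 5 + h*(-8 - O))
m - S(-103, -203) = -4032 - (5 - 8*(-103) - 1*(-203)*(-103)) = -4032 - (5 + 824 - 20909) = -4032 - 1*(-20080) = -4032 + 20080 = 16048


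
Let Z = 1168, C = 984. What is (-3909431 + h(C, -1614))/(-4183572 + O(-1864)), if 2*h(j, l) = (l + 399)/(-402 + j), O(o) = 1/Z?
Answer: 442923012836/473981973215 ≈ 0.93447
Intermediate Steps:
O(o) = 1/1168
h(j, l) = (399 + l)/(2*(-402 + j)) (h(j, l) = ((l + 399)/(-402 + j))/2 = ((399 + l)/(-402 + j))/2 = (399 + l)/(2*(-402 + j)))
(-3909431 + h(C, -1614))/(-4183572 + O(-1864)) = (-3909431 + (399 - 1614)/(2*(-402 + 984)))/(-4183572 + 1/1168) = (-3909431 + (½)*(-1215)/582)/(-4886412095/1168) = (-3909431 + (½)*(1/582)*(-1215))*(-1168/4886412095) = (-3909431 - 405/388)*(-1168/4886412095) = -1516859633/388*(-1168/4886412095) = 442923012836/473981973215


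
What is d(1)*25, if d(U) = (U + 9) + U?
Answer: 275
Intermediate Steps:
d(U) = 9 + 2*U (d(U) = (9 + U) + U = 9 + 2*U)
d(1)*25 = (9 + 2*1)*25 = (9 + 2)*25 = 11*25 = 275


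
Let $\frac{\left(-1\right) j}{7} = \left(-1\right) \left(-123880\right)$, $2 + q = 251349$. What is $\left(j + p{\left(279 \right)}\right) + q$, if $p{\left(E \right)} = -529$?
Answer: $-616342$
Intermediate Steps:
$q = 251347$ ($q = -2 + 251349 = 251347$)
$j = -867160$ ($j = - 7 \left(\left(-1\right) \left(-123880\right)\right) = \left(-7\right) 123880 = -867160$)
$\left(j + p{\left(279 \right)}\right) + q = \left(-867160 - 529\right) + 251347 = -867689 + 251347 = -616342$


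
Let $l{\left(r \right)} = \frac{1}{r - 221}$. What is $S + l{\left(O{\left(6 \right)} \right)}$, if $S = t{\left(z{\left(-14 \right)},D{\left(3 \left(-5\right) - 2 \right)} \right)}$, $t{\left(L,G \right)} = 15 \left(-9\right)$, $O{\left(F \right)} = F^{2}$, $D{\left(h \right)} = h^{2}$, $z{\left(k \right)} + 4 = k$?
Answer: $- \frac{24976}{185} \approx -135.01$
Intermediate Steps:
$z{\left(k \right)} = -4 + k$
$l{\left(r \right)} = \frac{1}{-221 + r}$
$t{\left(L,G \right)} = -135$
$S = -135$
$S + l{\left(O{\left(6 \right)} \right)} = -135 + \frac{1}{-221 + 6^{2}} = -135 + \frac{1}{-221 + 36} = -135 + \frac{1}{-185} = -135 - \frac{1}{185} = - \frac{24976}{185}$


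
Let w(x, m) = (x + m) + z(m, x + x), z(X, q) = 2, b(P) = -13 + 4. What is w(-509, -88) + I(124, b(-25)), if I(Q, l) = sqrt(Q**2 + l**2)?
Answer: -595 + sqrt(15457) ≈ -470.67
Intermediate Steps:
b(P) = -9
w(x, m) = 2 + m + x (w(x, m) = (x + m) + 2 = (m + x) + 2 = 2 + m + x)
w(-509, -88) + I(124, b(-25)) = (2 - 88 - 509) + sqrt(124**2 + (-9)**2) = -595 + sqrt(15376 + 81) = -595 + sqrt(15457)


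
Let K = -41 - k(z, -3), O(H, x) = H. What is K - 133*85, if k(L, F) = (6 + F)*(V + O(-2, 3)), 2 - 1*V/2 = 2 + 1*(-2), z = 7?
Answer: -11352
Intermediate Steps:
V = 4 (V = 4 - 2*(2 + 1*(-2)) = 4 - 2*(2 - 2) = 4 - 2*0 = 4 + 0 = 4)
k(L, F) = 12 + 2*F (k(L, F) = (6 + F)*(4 - 2) = (6 + F)*2 = 12 + 2*F)
K = -47 (K = -41 - (12 + 2*(-3)) = -41 - (12 - 6) = -41 - 1*6 = -41 - 6 = -47)
K - 133*85 = -47 - 133*85 = -47 - 11305 = -11352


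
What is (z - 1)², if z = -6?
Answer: 49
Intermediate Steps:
(z - 1)² = (-6 - 1)² = (-7)² = 49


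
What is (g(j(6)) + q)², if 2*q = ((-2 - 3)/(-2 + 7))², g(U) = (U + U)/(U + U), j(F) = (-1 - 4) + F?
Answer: 9/4 ≈ 2.2500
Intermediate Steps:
j(F) = -5 + F
g(U) = 1 (g(U) = (2*U)/((2*U)) = (2*U)*(1/(2*U)) = 1)
q = ½ (q = ((-2 - 3)/(-2 + 7))²/2 = (-5/5)²/2 = (-5*⅕)²/2 = (½)*(-1)² = (½)*1 = ½ ≈ 0.50000)
(g(j(6)) + q)² = (1 + ½)² = (3/2)² = 9/4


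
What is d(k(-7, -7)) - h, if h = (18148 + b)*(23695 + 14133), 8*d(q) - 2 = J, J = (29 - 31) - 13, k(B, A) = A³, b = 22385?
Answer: -12266258605/8 ≈ -1.5333e+9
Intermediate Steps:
J = -15 (J = -2 - 13 = -15)
d(q) = -13/8 (d(q) = ¼ + (⅛)*(-15) = ¼ - 15/8 = -13/8)
h = 1533282324 (h = (18148 + 22385)*(23695 + 14133) = 40533*37828 = 1533282324)
d(k(-7, -7)) - h = -13/8 - 1*1533282324 = -13/8 - 1533282324 = -12266258605/8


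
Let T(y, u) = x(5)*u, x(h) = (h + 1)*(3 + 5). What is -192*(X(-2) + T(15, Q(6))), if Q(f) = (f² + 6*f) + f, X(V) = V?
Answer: -718464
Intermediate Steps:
x(h) = 8 + 8*h (x(h) = (1 + h)*8 = 8 + 8*h)
Q(f) = f² + 7*f
T(y, u) = 48*u (T(y, u) = (8 + 8*5)*u = (8 + 40)*u = 48*u)
-192*(X(-2) + T(15, Q(6))) = -192*(-2 + 48*(6*(7 + 6))) = -192*(-2 + 48*(6*13)) = -192*(-2 + 48*78) = -192*(-2 + 3744) = -192*3742 = -718464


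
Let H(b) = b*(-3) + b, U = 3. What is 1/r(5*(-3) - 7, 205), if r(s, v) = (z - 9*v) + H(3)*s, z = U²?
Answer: -1/1704 ≈ -0.00058685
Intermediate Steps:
H(b) = -2*b (H(b) = -3*b + b = -2*b)
z = 9 (z = 3² = 9)
r(s, v) = 9 - 9*v - 6*s (r(s, v) = (9 - 9*v) + (-2*3)*s = (9 - 9*v) - 6*s = 9 - 9*v - 6*s)
1/r(5*(-3) - 7, 205) = 1/(9 - 9*205 - 6*(5*(-3) - 7)) = 1/(9 - 1845 - 6*(-15 - 7)) = 1/(9 - 1845 - 6*(-22)) = 1/(9 - 1845 + 132) = 1/(-1704) = -1/1704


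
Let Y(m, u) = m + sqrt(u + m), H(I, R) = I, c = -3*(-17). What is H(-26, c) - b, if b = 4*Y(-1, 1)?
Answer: -22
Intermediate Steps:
c = 51
Y(m, u) = m + sqrt(m + u)
b = -4 (b = 4*(-1 + sqrt(-1 + 1)) = 4*(-1 + sqrt(0)) = 4*(-1 + 0) = 4*(-1) = -4)
H(-26, c) - b = -26 - 1*(-4) = -26 + 4 = -22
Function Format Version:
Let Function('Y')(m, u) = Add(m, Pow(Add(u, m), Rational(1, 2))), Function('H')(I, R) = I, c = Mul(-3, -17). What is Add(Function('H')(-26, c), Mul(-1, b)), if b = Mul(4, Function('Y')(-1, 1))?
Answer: -22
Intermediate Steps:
c = 51
Function('Y')(m, u) = Add(m, Pow(Add(m, u), Rational(1, 2)))
b = -4 (b = Mul(4, Add(-1, Pow(Add(-1, 1), Rational(1, 2)))) = Mul(4, Add(-1, Pow(0, Rational(1, 2)))) = Mul(4, Add(-1, 0)) = Mul(4, -1) = -4)
Add(Function('H')(-26, c), Mul(-1, b)) = Add(-26, Mul(-1, -4)) = Add(-26, 4) = -22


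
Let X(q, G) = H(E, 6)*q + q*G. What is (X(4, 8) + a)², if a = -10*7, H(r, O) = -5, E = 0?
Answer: 3364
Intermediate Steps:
a = -70
X(q, G) = -5*q + G*q (X(q, G) = -5*q + q*G = -5*q + G*q)
(X(4, 8) + a)² = (4*(-5 + 8) - 70)² = (4*3 - 70)² = (12 - 70)² = (-58)² = 3364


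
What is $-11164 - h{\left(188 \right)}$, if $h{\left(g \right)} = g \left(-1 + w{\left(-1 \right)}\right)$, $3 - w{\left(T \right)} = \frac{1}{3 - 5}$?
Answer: $-11634$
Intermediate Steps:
$w{\left(T \right)} = \frac{7}{2}$ ($w{\left(T \right)} = 3 - \frac{1}{3 - 5} = 3 - \frac{1}{-2} = 3 - - \frac{1}{2} = 3 + \frac{1}{2} = \frac{7}{2}$)
$h{\left(g \right)} = \frac{5 g}{2}$ ($h{\left(g \right)} = g \left(-1 + \frac{7}{2}\right) = g \frac{5}{2} = \frac{5 g}{2}$)
$-11164 - h{\left(188 \right)} = -11164 - \frac{5}{2} \cdot 188 = -11164 - 470 = -11634$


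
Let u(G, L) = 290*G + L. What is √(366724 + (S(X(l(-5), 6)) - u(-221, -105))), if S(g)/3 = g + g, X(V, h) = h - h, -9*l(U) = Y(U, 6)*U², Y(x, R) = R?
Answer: √430919 ≈ 656.44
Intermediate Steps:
u(G, L) = L + 290*G
l(U) = -2*U²/3
X(V, h) = 0
S(g) = 6*g (S(g) = 3*(g + g) = 3*(2*g) = 6*g)
√(366724 + (S(X(l(-5), 6)) - u(-221, -105))) = √(366724 + (6*0 - (-105 + 290*(-221)))) = √(366724 + (0 - (-105 - 64090))) = √(366724 + (0 - 1*(-64195))) = √(366724 + (0 + 64195)) = √(366724 + 64195) = √430919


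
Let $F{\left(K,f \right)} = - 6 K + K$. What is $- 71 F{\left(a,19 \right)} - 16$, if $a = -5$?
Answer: $-1791$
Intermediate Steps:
$F{\left(K,f \right)} = - 5 K$
$- 71 F{\left(a,19 \right)} - 16 = - 71 \left(\left(-5\right) \left(-5\right)\right) - 16 = \left(-71\right) 25 - 16 = -1775 - 16 = -1791$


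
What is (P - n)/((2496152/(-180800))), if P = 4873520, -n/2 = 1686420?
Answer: -2781608000/4657 ≈ -5.9730e+5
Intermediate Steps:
n = -3372840 (n = -2*1686420 = -3372840)
(P - n)/((2496152/(-180800))) = (4873520 - 1*(-3372840))/((2496152/(-180800))) = (4873520 + 3372840)/((2496152*(-1/180800))) = 8246360/(-312019/22600) = 8246360*(-22600/312019) = -2781608000/4657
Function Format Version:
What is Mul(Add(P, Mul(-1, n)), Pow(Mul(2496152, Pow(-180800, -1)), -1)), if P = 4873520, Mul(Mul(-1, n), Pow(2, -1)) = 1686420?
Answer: Rational(-2781608000, 4657) ≈ -5.9730e+5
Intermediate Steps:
n = -3372840 (n = Mul(-2, 1686420) = -3372840)
Mul(Add(P, Mul(-1, n)), Pow(Mul(2496152, Pow(-180800, -1)), -1)) = Mul(Add(4873520, Mul(-1, -3372840)), Pow(Mul(2496152, Pow(-180800, -1)), -1)) = Mul(Add(4873520, 3372840), Pow(Mul(2496152, Rational(-1, 180800)), -1)) = Mul(8246360, Pow(Rational(-312019, 22600), -1)) = Mul(8246360, Rational(-22600, 312019)) = Rational(-2781608000, 4657)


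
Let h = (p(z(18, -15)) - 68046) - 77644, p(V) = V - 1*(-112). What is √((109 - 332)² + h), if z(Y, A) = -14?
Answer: I*√95863 ≈ 309.62*I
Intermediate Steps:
p(V) = 112 + V (p(V) = V + 112 = 112 + V)
h = -145592 (h = ((112 - 14) - 68046) - 77644 = (98 - 68046) - 77644 = -67948 - 77644 = -145592)
√((109 - 332)² + h) = √((109 - 332)² - 145592) = √((-223)² - 145592) = √(49729 - 145592) = √(-95863) = I*√95863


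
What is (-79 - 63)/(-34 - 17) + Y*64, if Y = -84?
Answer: -274034/51 ≈ -5373.2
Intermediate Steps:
(-79 - 63)/(-34 - 17) + Y*64 = (-79 - 63)/(-34 - 17) - 84*64 = -142/(-51) - 5376 = -142*(-1/51) - 5376 = 142/51 - 5376 = -274034/51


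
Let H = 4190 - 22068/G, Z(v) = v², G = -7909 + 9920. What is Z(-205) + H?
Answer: 92916297/2011 ≈ 46204.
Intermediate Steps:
G = 2011
H = 8404022/2011 (H = 4190 - 22068/2011 = 8404022/2011 ≈ 4179.0)
Z(-205) + H = (-205)² + 8404022/2011 = 42025 + 8404022/2011 = 92916297/2011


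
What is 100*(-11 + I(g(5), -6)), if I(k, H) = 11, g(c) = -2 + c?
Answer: 0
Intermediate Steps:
100*(-11 + I(g(5), -6)) = 100*(-11 + 11) = 100*0 = 0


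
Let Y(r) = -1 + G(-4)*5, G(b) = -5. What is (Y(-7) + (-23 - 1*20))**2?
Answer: 4761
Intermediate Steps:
Y(r) = -26 (Y(r) = -1 - 5*5 = -1 - 25 = -26)
(Y(-7) + (-23 - 1*20))**2 = (-26 + (-23 - 1*20))**2 = (-26 + (-23 - 20))**2 = (-26 - 43)**2 = (-69)**2 = 4761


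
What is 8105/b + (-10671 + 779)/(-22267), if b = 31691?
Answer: 493961407/705663497 ≈ 0.70000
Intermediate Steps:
8105/b + (-10671 + 779)/(-22267) = 8105/31691 + (-10671 + 779)/(-22267) = 8105*(1/31691) - 9892*(-1/22267) = 8105/31691 + 9892/22267 = 493961407/705663497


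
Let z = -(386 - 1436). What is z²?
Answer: 1102500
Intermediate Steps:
z = 1050 (z = -1*(-1050) = 1050)
z² = 1050² = 1102500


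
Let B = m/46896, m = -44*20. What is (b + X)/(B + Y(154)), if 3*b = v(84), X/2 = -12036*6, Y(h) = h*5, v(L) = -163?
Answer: -423489443/2256815 ≈ -187.65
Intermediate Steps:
Y(h) = 5*h
X = -144432 (X = 2*(-12036*6) = 2*(-72216) = -144432)
m = -880
b = -163/3 (b = (⅓)*(-163) = -163/3 ≈ -54.333)
B = -55/2931 (B = -880/46896 = -880*1/46896 = -55/2931 ≈ -0.018765)
(b + X)/(B + Y(154)) = (-163/3 - 144432)/(-55/2931 + 5*154) = -433459/(3*(-55/2931 + 770)) = -433459/(3*2256815/2931) = -433459/3*2931/2256815 = -423489443/2256815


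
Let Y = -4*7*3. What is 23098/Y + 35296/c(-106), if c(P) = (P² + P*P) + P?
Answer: -128411251/469686 ≈ -273.40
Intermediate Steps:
Y = -84 (Y = -28*3 = -84)
c(P) = P + 2*P² (c(P) = (P² + P²) + P = 2*P² + P = P + 2*P²)
23098/Y + 35296/c(-106) = 23098/(-84) + 35296/((-106*(1 + 2*(-106)))) = 23098*(-1/84) + 35296/((-106*(1 - 212))) = -11549/42 + 35296/((-106*(-211))) = -11549/42 + 35296/22366 = -11549/42 + 35296*(1/22366) = -11549/42 + 17648/11183 = -128411251/469686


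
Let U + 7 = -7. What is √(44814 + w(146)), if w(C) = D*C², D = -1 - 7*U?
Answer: √2112466 ≈ 1453.4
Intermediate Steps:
U = -14 (U = -7 - 7 = -14)
D = 97 (D = -1 - 7*(-14) = -1 + 98 = 97)
w(C) = 97*C²
√(44814 + w(146)) = √(44814 + 97*146²) = √(44814 + 97*21316) = √(44814 + 2067652) = √2112466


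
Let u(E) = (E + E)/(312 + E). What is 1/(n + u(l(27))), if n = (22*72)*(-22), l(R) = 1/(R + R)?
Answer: -16849/587153950 ≈ -2.8696e-5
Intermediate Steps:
l(R) = 1/(2*R)
n = -34848 (n = 1584*(-22) = -34848)
u(E) = 2*E/(312 + E) (u(E) = (2*E)/(312 + E) = 2*E/(312 + E))
1/(n + u(l(27))) = 1/(-34848 + 2*((1/2)/27)/(312 + (1/2)/27)) = 1/(-34848 + 2*((1/2)*(1/27))/(312 + (1/2)*(1/27))) = 1/(-34848 + 2*(1/54)/(312 + 1/54)) = 1/(-34848 + 2*(1/54)/(16849/54)) = 1/(-34848 + 2*(1/54)*(54/16849)) = 1/(-34848 + 2/16849) = 1/(-587153950/16849) = -16849/587153950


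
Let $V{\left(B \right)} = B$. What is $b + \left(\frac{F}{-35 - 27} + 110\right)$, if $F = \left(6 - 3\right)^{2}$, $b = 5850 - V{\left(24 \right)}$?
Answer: $\frac{368023}{62} \approx 5935.9$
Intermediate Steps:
$b = 5826$ ($b = 5850 - 24 = 5826$)
$F = 9$ ($F = 3^{2} = 9$)
$b + \left(\frac{F}{-35 - 27} + 110\right) = 5826 + \left(\frac{9}{-35 - 27} + 110\right) = 5826 + \left(\frac{9}{-62} + 110\right) = 5826 + \left(9 \left(- \frac{1}{62}\right) + 110\right) = 5826 + \left(- \frac{9}{62} + 110\right) = 5826 + \frac{6811}{62} = \frac{368023}{62}$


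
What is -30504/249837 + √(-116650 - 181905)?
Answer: -10168/83279 + 29*I*√355 ≈ -0.1221 + 546.4*I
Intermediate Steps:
-30504/249837 + √(-116650 - 181905) = -30504*1/249837 + √(-298555) = -10168/83279 + 29*I*√355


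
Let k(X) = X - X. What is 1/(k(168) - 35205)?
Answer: -1/35205 ≈ -2.8405e-5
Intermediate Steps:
k(X) = 0
1/(k(168) - 35205) = 1/(0 - 35205) = 1/(-35205) = -1/35205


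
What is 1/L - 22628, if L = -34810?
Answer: -787680681/34810 ≈ -22628.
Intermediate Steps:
1/L - 22628 = 1/(-34810) - 22628 = -1/34810 - 22628 = -787680681/34810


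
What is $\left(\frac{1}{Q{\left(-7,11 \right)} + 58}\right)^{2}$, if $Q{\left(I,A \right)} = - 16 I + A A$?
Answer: $\frac{1}{84681} \approx 1.1809 \cdot 10^{-5}$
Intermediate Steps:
$Q{\left(I,A \right)} = A^{2} - 16 I$ ($Q{\left(I,A \right)} = - 16 I + A^{2} = A^{2} - 16 I$)
$\left(\frac{1}{Q{\left(-7,11 \right)} + 58}\right)^{2} = \left(\frac{1}{\left(11^{2} - -112\right) + 58}\right)^{2} = \left(\frac{1}{\left(121 + 112\right) + 58}\right)^{2} = \left(\frac{1}{233 + 58}\right)^{2} = \left(\frac{1}{291}\right)^{2} = \frac{1}{84681}$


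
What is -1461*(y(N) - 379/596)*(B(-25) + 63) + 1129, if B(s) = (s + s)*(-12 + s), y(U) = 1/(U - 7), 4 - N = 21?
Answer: 2258687681/1192 ≈ 1.8949e+6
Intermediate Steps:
N = -17 (N = 4 - 1*21 = 4 - 21 = -17)
y(U) = 1/(-7 + U)
B(s) = 2*s*(-12 + s) (B(s) = (2*s)*(-12 + s) = 2*s*(-12 + s))
-1461*(y(N) - 379/596)*(B(-25) + 63) + 1129 = -1461*(1/(-7 - 17) - 379/596)*(2*(-25)*(-12 - 25) + 63) + 1129 = -1461*(1/(-24) - 379*1/596)*(2*(-25)*(-37) + 63) + 1129 = -1461*(-1/24 - 379/596)*(1850 + 63) + 1129 = -(-1180001)*1913/1192 + 1129 = -1461*(-4635199/3576) + 1129 = 2257341913/1192 + 1129 = 2258687681/1192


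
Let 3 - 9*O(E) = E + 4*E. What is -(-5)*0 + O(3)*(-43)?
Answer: 172/3 ≈ 57.333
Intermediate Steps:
O(E) = 1/3 - 5*E/9 (O(E) = 1/3 - (E + 4*E)/9 = 1/3 - 5*E/9)
-(-5)*0 + O(3)*(-43) = -(-5)*0 + (1/3 - 5/9*3)*(-43) = -1*0 + (1/3 - 5/3)*(-43) = 0 - 4/3*(-43) = 0 + 172/3 = 172/3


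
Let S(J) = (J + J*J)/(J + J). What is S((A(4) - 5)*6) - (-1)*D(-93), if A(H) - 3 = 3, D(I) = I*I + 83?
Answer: 17471/2 ≈ 8735.5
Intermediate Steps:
D(I) = 83 + I² (D(I) = I² + 83 = 83 + I²)
A(H) = 6 (A(H) = 3 + 3 = 6)
S(J) = (J + J²)/(2*J) (S(J) = (J + J²)/((2*J)) = (J + J²)*(1/(2*J)) = (J + J²)/(2*J))
S((A(4) - 5)*6) - (-1)*D(-93) = (½ + ((6 - 5)*6)/2) - (-1)*(83 + (-93)²) = (½ + (1*6)/2) - (-1)*(83 + 8649) = (½ + (½)*6) - (-1)*8732 = (½ + 3) - 1*(-8732) = 7/2 + 8732 = 17471/2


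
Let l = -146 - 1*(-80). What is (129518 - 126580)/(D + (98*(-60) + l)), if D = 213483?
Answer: 2938/207537 ≈ 0.014157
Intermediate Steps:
l = -66 (l = -146 + 80 = -66)
(129518 - 126580)/(D + (98*(-60) + l)) = (129518 - 126580)/(213483 + (98*(-60) - 66)) = 2938/(213483 + (-5880 - 66)) = 2938/(213483 - 5946) = 2938/207537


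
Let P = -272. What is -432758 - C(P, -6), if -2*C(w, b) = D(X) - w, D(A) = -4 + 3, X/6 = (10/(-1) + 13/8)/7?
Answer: -865245/2 ≈ -4.3262e+5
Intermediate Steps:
X = -201/28 (X = 6*((10/(-1) + 13/8)/7) = 6*((10*(-1) + 13*(1/8))*(1/7)) = 6*((-10 + 13/8)*(1/7)) = 6*(-67/8*1/7) = 6*(-67/56) = -201/28 ≈ -7.1786)
D(A) = -1
C(w, b) = 1/2 + w/2 (C(w, b) = -(-1 - w)/2 = 1/2 + w/2)
-432758 - C(P, -6) = -432758 - (1/2 + (1/2)*(-272)) = -432758 - (1/2 - 136) = -432758 - 1*(-271/2) = -432758 + 271/2 = -865245/2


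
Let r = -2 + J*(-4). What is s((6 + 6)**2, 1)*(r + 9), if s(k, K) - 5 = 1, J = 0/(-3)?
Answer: 42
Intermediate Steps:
J = 0 (J = 0*(-1/3) = 0)
s(k, K) = 6 (s(k, K) = 5 + 1 = 6)
r = -2 (r = -2 + 0*(-4) = -2 + 0 = -2)
s((6 + 6)**2, 1)*(r + 9) = 6*(-2 + 9) = 6*7 = 42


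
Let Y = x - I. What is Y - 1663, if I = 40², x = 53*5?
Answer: -2998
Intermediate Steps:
x = 265
I = 1600
Y = -1335 (Y = 265 - 1*1600 = 265 - 1600 = -1335)
Y - 1663 = -1335 - 1663 = -2998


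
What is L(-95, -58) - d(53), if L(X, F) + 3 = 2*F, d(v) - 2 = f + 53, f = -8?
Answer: -166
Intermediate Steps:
d(v) = 47 (d(v) = 2 + (-8 + 53) = 2 + 45 = 47)
L(X, F) = -3 + 2*F
L(-95, -58) - d(53) = (-3 + 2*(-58)) - 1*47 = (-3 - 116) - 47 = -119 - 47 = -166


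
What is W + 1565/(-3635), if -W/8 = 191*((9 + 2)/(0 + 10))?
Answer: -6111273/3635 ≈ -1681.2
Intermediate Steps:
W = -8404/5 (W = -1528*(9 + 2)/(0 + 10) = -1528*11/10 = -8*2101/10 = -8404/5 ≈ -1680.8)
W + 1565/(-3635) = -8404/5 + 1565/(-3635) = -8404/5 + 1565*(-1/3635) = -8404/5 - 313/727 = -6111273/3635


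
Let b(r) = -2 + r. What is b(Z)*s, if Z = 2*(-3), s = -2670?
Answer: 21360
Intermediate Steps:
Z = -6
b(Z)*s = (-2 - 6)*(-2670) = -8*(-2670) = 21360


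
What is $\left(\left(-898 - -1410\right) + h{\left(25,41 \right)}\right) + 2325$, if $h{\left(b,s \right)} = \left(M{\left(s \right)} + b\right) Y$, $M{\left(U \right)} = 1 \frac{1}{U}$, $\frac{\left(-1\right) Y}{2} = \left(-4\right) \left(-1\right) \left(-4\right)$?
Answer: $\frac{149149}{41} \approx 3637.8$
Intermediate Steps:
$Y = 32$ ($Y = - 2 \left(-4\right) \left(-1\right) \left(-4\right) = - 2 \cdot 4 \left(-4\right) = \left(-2\right) \left(-16\right) = 32$)
$M{\left(U \right)} = \frac{1}{U}$
$h{\left(b,s \right)} = 32 b + \frac{32}{s}$ ($h{\left(b,s \right)} = \left(\frac{1}{s} + b\right) 32 = \left(b + \frac{1}{s}\right) 32 = 32 b + \frac{32}{s}$)
$\left(\left(-898 - -1410\right) + h{\left(25,41 \right)}\right) + 2325 = \left(\left(-898 - -1410\right) + \left(32 \cdot 25 + \frac{32}{41}\right)\right) + 2325 = \left(\left(-898 + 1410\right) + \left(800 + 32 \cdot \frac{1}{41}\right)\right) + 2325 = \left(512 + \left(800 + \frac{32}{41}\right)\right) + 2325 = \left(512 + \frac{32832}{41}\right) + 2325 = \frac{53824}{41} + 2325 = \frac{149149}{41}$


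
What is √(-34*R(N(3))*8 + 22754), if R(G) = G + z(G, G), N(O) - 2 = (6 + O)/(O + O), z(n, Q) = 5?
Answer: √20442 ≈ 142.98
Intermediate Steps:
N(O) = 2 + (6 + O)/(2*O) (N(O) = 2 + (6 + O)/(O + O) = 2 + (6 + O)/((2*O)) = 2 + (6 + O)*(1/(2*O)) = 2 + (6 + O)/(2*O))
R(G) = 5 + G (R(G) = G + 5 = 5 + G)
√(-34*R(N(3))*8 + 22754) = √(-34*(5 + (5/2 + 3/3))*8 + 22754) = √(-34*(5 + (5/2 + 3*(⅓)))*8 + 22754) = √(-34*(5 + (5/2 + 1))*8 + 22754) = √(-34*(5 + 7/2)*8 + 22754) = √(-34*17/2*8 + 22754) = √(-289*8 + 22754) = √(-2312 + 22754) = √20442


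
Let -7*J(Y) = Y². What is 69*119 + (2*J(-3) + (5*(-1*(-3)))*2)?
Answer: 57669/7 ≈ 8238.4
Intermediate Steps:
J(Y) = -Y²/7
69*119 + (2*J(-3) + (5*(-1*(-3)))*2) = 69*119 + (2*(-⅐*(-3)²) + (5*(-1*(-3)))*2) = 8211 + (2*(-⅐*9) + (5*3)*2) = 8211 + (2*(-9/7) + 15*2) = 8211 + (-18/7 + 30) = 8211 + 192/7 = 57669/7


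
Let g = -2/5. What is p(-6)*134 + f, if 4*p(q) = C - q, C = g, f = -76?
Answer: 558/5 ≈ 111.60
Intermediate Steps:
g = -⅖ (g = -2*⅕ = -⅖ ≈ -0.40000)
C = -⅖ ≈ -0.40000
p(q) = -⅒ - q/4 (p(q) = (-⅖ - q)/4 = -⅒ - q/4)
p(-6)*134 + f = (-⅒ - ¼*(-6))*134 - 76 = (-⅒ + 3/2)*134 - 76 = (7/5)*134 - 76 = 938/5 - 76 = 558/5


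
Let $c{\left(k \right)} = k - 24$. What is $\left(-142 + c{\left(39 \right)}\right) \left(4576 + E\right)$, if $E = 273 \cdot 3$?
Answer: $-685165$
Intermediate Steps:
$E = 819$
$c{\left(k \right)} = -24 + k$ ($c{\left(k \right)} = k - 24 = -24 + k$)
$\left(-142 + c{\left(39 \right)}\right) \left(4576 + E\right) = \left(-142 + \left(-24 + 39\right)\right) \left(4576 + 819\right) = \left(-142 + 15\right) 5395 = \left(-127\right) 5395 = -685165$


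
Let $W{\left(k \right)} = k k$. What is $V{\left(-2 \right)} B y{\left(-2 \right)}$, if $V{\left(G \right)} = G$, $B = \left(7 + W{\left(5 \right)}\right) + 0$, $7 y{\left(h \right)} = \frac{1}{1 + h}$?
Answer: $\frac{64}{7} \approx 9.1429$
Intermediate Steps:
$y{\left(h \right)} = \frac{1}{7 \left(1 + h\right)}$
$W{\left(k \right)} = k^{2}$
$B = 32$ ($B = \left(7 + 5^{2}\right) + 0 = \left(7 + 25\right) + 0 = 32 + 0 = 32$)
$V{\left(-2 \right)} B y{\left(-2 \right)} = \left(-2\right) 32 \frac{1}{7 \left(1 - 2\right)} = - 64 \frac{1}{7 \left(-1\right)} = - 64 \cdot \frac{1}{7} \left(-1\right) = \left(-64\right) \left(- \frac{1}{7}\right) = \frac{64}{7}$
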